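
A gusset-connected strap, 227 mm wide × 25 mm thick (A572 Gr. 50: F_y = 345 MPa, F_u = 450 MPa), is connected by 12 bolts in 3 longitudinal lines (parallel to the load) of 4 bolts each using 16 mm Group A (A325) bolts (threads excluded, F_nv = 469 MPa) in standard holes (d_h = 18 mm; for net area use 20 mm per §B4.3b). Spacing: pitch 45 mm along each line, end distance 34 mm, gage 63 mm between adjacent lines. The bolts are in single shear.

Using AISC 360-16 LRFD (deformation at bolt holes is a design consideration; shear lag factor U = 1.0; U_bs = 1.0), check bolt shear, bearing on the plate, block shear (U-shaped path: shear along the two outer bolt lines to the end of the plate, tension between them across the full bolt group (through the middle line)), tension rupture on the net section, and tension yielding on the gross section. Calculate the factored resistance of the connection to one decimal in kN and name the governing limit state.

Bolt shear: A_b = π(16)²/4 = 201.06 mm². φR_n = 0.75 × 469 × 201.06 × 12 × 1 = 848.7 kN.
Bearing (25 mm plate, F_u = 450 MPa): end bolts L_c = 34 − 18/2 = 25, R_n = min(1.2×25×25×450, 2.4×16×25×450) = 337.5 kN/bolt; interior L_c = 45 − 18 = 27, R_n = 364.5 kN/bolt. φR_n = 0.75 × (3×337.5 + 9×364.5) = 3219.8 kN.
Block shear: shear path 2×[34+3×45] = 2×169 mm, A_gv = 8450, A_nv = 2×(169 − 3.5×20)×25 = 4950 mm²; tension across gage: (126 − 2×20)×25 = 2150 mm². R_n = min(0.6×450×4950, 0.6×345×8450) + 1.0×450×2150 = min(1336.5, 1749.2) + 967.5 = 2304 kN. φR_n = 0.75 × 2304 = 1728.0 kN.
Tension rupture (net): A_n = (227 − 3×20)×25 = 4175 mm² (U = 1.0, A_e = A_n). φR_n = 0.75 × 450 × 4175 = 1409.1 kN.
Tension yield (gross): A_g = 227×25 = 5675 mm². φR_n = 0.90 × 345 × 5675 = 1762.1 kN.
Governing: min(848.7, 3219.8, 1728.0, 1409.1, 1762.1) = 848.7 kN → bolt shear.

848.7 kN (bolt shear governs)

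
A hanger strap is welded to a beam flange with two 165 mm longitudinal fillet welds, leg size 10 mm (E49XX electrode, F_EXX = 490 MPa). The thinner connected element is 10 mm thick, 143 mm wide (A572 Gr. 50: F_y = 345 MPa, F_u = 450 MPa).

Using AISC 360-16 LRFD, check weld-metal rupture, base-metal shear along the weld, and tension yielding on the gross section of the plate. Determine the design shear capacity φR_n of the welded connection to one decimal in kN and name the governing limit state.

Weld metal: throat = 0.707×10 = 7.07 mm, L = 2×165 = 330 mm. φR_n = 0.75 × 0.6 × 490 × 7.07 × 330 = 514.4 kN.
Base metal shear (10 mm plate): yield φR_n = 1.0×0.6×345×10×330 = 683.1 kN; rupture φR_n = 0.75×0.6×450×10×330 = 668.3 kN; take 668.3 kN (rupture).
Tension yield (gross): A_g = 143×10 = 1430 mm². φR_n = 0.90 × 345 × 1430 = 444.0 kN.
Governing: min(514.4, 668.3, 444.0) = 444.0 kN → gross-section yield.

444.0 kN (gross-section yield governs)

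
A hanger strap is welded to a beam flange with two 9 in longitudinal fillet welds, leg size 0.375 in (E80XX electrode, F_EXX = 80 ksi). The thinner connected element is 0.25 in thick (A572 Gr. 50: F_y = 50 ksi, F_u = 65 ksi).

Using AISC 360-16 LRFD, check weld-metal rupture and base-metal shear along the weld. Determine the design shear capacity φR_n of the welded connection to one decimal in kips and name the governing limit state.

131.6 kips (base-metal shear governs)

Weld metal: throat = 0.707×0.375 = 0.26513 in, L = 2×9 = 18 in. φR_n = 0.75 × 0.6 × 80 × 0.26513 × 18 = 171.8 kips.
Base metal shear (0.25 in plate): yield φR_n = 1.0×0.6×50×0.25×18 = 135.0 kips; rupture φR_n = 0.75×0.6×65×0.25×18 = 131.6 kips; take 131.6 kips (rupture).
Governing: min(171.8, 131.6) = 131.6 kips → base-metal shear.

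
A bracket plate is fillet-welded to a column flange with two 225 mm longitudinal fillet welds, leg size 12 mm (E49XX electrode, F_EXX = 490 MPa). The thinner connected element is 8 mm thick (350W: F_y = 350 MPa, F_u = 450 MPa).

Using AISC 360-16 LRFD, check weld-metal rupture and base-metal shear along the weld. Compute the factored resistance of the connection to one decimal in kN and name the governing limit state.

Weld metal: throat = 0.707×12 = 8.484 mm, L = 2×225 = 450 mm. φR_n = 0.75 × 0.6 × 490 × 8.484 × 450 = 841.8 kN.
Base metal shear (8 mm plate): yield φR_n = 1.0×0.6×350×8×450 = 756.0 kN; rupture φR_n = 0.75×0.6×450×8×450 = 729.0 kN; take 729.0 kN (rupture).
Governing: min(841.8, 729.0) = 729.0 kN → base-metal shear.

729.0 kN (base-metal shear governs)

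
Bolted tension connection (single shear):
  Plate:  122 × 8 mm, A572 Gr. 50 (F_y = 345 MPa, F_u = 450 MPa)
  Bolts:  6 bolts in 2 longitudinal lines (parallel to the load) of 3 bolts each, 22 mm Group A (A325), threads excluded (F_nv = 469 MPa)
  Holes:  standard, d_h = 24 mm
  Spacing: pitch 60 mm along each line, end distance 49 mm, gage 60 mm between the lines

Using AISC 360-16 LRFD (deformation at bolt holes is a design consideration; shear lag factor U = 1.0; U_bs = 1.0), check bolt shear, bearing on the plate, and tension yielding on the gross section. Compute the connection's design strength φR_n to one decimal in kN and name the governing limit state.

303.0 kN (gross-section yield governs)

Bolt shear: A_b = π(22)²/4 = 380.13 mm². φR_n = 0.75 × 469 × 380.13 × 6 × 1 = 802.3 kN.
Bearing (8 mm plate, F_u = 450 MPa): end bolts L_c = 49 − 24/2 = 37, R_n = min(1.2×37×8×450, 2.4×22×8×450) = 159.84 kN/bolt; interior L_c = 60 − 24 = 36, R_n = 155.52 kN/bolt. φR_n = 0.75 × (2×159.84 + 4×155.52) = 706.3 kN.
Tension yield (gross): A_g = 122×8 = 976 mm². φR_n = 0.90 × 345 × 976 = 303.0 kN.
Governing: min(802.3, 706.3, 303.0) = 303.0 kN → gross-section yield.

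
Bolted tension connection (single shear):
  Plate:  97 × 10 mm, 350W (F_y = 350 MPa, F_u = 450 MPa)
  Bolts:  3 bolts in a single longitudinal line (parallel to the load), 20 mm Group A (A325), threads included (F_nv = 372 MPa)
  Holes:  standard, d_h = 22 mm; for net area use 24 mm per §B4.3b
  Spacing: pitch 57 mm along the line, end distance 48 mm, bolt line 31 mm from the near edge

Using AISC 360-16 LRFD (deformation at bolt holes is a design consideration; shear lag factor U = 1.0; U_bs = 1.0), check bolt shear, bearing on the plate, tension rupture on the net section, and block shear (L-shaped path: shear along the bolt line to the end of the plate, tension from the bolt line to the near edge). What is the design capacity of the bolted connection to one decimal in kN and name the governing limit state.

Bolt shear: A_b = π(20)²/4 = 314.16 mm². φR_n = 0.75 × 372 × 314.16 × 3 × 1 = 263.0 kN.
Bearing (10 mm plate, F_u = 450 MPa): end bolts L_c = 48 − 22/2 = 37, R_n = min(1.2×37×10×450, 2.4×20×10×450) = 199.8 kN/bolt; interior L_c = 57 − 22 = 35, R_n = 189 kN/bolt. φR_n = 0.75 × (1×199.8 + 2×189) = 433.4 kN.
Tension rupture (net): A_n = (97 − 1×24)×10 = 730 mm² (U = 1.0, A_e = A_n). φR_n = 0.75 × 450 × 730 = 246.4 kN.
Block shear: shear path 1×[48+2×57] = 1×162 mm, A_gv = 1620, A_nv = 1×(162 − 2.5×24)×10 = 1020 mm²; tension to near edge: (31 − 0.5×24)×10 = 190 mm². R_n = min(0.6×450×1020, 0.6×350×1620) + 1.0×450×190 = min(275.4, 340.2) + 85.5 = 360.9 kN. φR_n = 0.75 × 360.9 = 270.7 kN.
Governing: min(263.0, 433.4, 246.4, 270.7) = 246.4 kN → net-section rupture.

246.4 kN (net-section rupture governs)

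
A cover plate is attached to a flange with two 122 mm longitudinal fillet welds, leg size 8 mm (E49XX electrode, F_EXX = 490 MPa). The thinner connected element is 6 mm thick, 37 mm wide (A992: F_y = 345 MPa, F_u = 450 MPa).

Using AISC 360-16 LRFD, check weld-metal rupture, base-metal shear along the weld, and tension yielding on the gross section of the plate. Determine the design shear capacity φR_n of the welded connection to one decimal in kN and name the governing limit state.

Weld metal: throat = 0.707×8 = 5.656 mm, L = 2×122 = 244 mm. φR_n = 0.75 × 0.6 × 490 × 5.656 × 244 = 304.3 kN.
Base metal shear (6 mm plate): yield φR_n = 1.0×0.6×345×6×244 = 303.0 kN; rupture φR_n = 0.75×0.6×450×6×244 = 296.5 kN; take 296.5 kN (rupture).
Tension yield (gross): A_g = 37×6 = 222 mm². φR_n = 0.90 × 345 × 222 = 68.9 kN.
Governing: min(304.3, 296.5, 68.9) = 68.9 kN → gross-section yield.

68.9 kN (gross-section yield governs)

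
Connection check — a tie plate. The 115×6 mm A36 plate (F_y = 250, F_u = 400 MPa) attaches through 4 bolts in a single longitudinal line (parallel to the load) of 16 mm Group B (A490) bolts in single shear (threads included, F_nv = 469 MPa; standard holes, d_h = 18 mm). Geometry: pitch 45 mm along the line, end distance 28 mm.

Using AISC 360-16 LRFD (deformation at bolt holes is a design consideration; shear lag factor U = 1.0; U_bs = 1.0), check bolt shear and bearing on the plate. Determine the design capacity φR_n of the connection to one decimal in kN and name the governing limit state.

216.0 kN (bearing governs)

Bolt shear: A_b = π(16)²/4 = 201.06 mm². φR_n = 0.75 × 469 × 201.06 × 4 × 1 = 282.9 kN.
Bearing (6 mm plate, F_u = 400 MPa): end bolts L_c = 28 − 18/2 = 19, R_n = min(1.2×19×6×400, 2.4×16×6×400) = 54.72 kN/bolt; interior L_c = 45 − 18 = 27, R_n = 77.76 kN/bolt. φR_n = 0.75 × (1×54.72 + 3×77.76) = 216.0 kN.
Governing: min(282.9, 216.0) = 216.0 kN → bearing.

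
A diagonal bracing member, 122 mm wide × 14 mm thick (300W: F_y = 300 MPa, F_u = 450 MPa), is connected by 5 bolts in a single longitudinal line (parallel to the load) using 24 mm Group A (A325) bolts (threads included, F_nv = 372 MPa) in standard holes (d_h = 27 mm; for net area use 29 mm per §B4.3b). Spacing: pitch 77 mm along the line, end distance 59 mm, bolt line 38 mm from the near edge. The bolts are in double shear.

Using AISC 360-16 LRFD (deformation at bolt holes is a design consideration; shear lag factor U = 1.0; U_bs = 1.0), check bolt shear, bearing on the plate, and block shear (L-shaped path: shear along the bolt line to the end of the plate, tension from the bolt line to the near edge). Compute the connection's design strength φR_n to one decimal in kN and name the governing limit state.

Bolt shear: A_b = π(24)²/4 = 452.39 mm². φR_n = 0.75 × 372 × 452.39 × 5 × 2 = 1262.2 kN.
Bearing (14 mm plate, F_u = 450 MPa): end bolts L_c = 59 − 27/2 = 45.5, R_n = min(1.2×45.5×14×450, 2.4×24×14×450) = 343.98 kN/bolt; interior L_c = 77 − 27 = 50, R_n = 362.88 kN/bolt. φR_n = 0.75 × (1×343.98 + 4×362.88) = 1346.6 kN.
Block shear: shear path 1×[59+4×77] = 1×367 mm, A_gv = 5138, A_nv = 1×(367 − 4.5×29)×14 = 3311 mm²; tension to near edge: (38 − 0.5×29)×14 = 329 mm². R_n = min(0.6×450×3311, 0.6×300×5138) + 1.0×450×329 = min(893.97, 924.84) + 148.05 = 1042 kN. φR_n = 0.75 × 1042 = 781.5 kN.
Governing: min(1262.2, 1346.6, 781.5) = 781.5 kN → block shear.

781.5 kN (block shear governs)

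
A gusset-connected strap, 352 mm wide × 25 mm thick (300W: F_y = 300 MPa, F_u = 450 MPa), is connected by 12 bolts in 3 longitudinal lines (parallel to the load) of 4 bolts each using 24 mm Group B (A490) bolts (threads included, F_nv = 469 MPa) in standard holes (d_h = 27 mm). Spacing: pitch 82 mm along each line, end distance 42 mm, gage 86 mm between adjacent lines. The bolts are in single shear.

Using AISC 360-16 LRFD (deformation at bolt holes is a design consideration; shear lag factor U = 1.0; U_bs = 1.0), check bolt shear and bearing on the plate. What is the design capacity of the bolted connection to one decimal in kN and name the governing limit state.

1909.5 kN (bolt shear governs)

Bolt shear: A_b = π(24)²/4 = 452.39 mm². φR_n = 0.75 × 469 × 452.39 × 12 × 1 = 1909.5 kN.
Bearing (25 mm plate, F_u = 450 MPa): end bolts L_c = 42 − 27/2 = 28.5, R_n = min(1.2×28.5×25×450, 2.4×24×25×450) = 384.75 kN/bolt; interior L_c = 82 − 27 = 55, R_n = 648 kN/bolt. φR_n = 0.75 × (3×384.75 + 9×648) = 5239.7 kN.
Governing: min(1909.5, 5239.7) = 1909.5 kN → bolt shear.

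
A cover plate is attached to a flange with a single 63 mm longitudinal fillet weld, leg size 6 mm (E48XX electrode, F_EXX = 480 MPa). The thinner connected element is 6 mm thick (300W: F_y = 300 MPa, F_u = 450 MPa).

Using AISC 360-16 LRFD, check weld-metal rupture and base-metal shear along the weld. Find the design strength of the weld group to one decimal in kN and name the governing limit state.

57.7 kN (weld metal governs)

Weld metal: throat = 0.707×6 = 4.242 mm, L = 63 mm. φR_n = 0.75 × 0.6 × 480 × 4.242 × 63 = 57.7 kN.
Base metal shear (6 mm plate): yield φR_n = 1.0×0.6×300×6×63 = 68.0 kN; rupture φR_n = 0.75×0.6×450×6×63 = 76.5 kN; take 68.0 kN (yield).
Governing: min(57.7, 68.0) = 57.7 kN → weld metal.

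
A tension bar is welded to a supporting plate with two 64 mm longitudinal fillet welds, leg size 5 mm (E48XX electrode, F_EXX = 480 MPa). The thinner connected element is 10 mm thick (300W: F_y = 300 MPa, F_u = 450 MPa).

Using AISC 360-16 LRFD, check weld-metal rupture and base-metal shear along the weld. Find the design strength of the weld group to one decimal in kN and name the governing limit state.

97.7 kN (weld metal governs)

Weld metal: throat = 0.707×5 = 3.535 mm, L = 2×64 = 128 mm. φR_n = 0.75 × 0.6 × 480 × 3.535 × 128 = 97.7 kN.
Base metal shear (10 mm plate): yield φR_n = 1.0×0.6×300×10×128 = 230.4 kN; rupture φR_n = 0.75×0.6×450×10×128 = 259.2 kN; take 230.4 kN (yield).
Governing: min(97.7, 230.4) = 97.7 kN → weld metal.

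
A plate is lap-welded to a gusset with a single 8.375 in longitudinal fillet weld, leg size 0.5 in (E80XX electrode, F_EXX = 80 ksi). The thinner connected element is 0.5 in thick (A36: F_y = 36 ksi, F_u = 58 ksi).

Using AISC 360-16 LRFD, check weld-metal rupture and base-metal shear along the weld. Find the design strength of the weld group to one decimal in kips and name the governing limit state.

90.5 kips (base-metal shear governs)

Weld metal: throat = 0.707×0.5 = 0.3535 in, L = 8.375 in. φR_n = 0.75 × 0.6 × 80 × 0.3535 × 8.375 = 106.6 kips.
Base metal shear (0.5 in plate): yield φR_n = 1.0×0.6×36×0.5×8.375 = 90.5 kips; rupture φR_n = 0.75×0.6×58×0.5×8.375 = 109.3 kips; take 90.5 kips (yield).
Governing: min(106.6, 90.5) = 90.5 kips → base-metal shear.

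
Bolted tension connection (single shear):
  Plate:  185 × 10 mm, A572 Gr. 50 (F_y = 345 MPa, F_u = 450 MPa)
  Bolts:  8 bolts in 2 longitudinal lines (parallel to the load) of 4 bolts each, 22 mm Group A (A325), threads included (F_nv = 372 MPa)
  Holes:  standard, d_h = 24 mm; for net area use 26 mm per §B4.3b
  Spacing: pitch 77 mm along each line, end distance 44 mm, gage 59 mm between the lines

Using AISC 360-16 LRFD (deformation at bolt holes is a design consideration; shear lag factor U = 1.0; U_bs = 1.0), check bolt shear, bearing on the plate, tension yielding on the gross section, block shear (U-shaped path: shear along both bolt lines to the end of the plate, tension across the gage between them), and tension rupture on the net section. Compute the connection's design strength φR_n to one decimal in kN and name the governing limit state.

448.9 kN (net-section rupture governs)

Bolt shear: A_b = π(22)²/4 = 380.13 mm². φR_n = 0.75 × 372 × 380.13 × 8 × 1 = 848.5 kN.
Bearing (10 mm plate, F_u = 450 MPa): end bolts L_c = 44 − 24/2 = 32, R_n = min(1.2×32×10×450, 2.4×22×10×450) = 172.8 kN/bolt; interior L_c = 77 − 24 = 53, R_n = 237.6 kN/bolt. φR_n = 0.75 × (2×172.8 + 6×237.6) = 1328.4 kN.
Tension yield (gross): A_g = 185×10 = 1850 mm². φR_n = 0.90 × 345 × 1850 = 574.4 kN.
Block shear: shear path 2×[44+3×77] = 2×275 mm, A_gv = 5500, A_nv = 2×(275 − 3.5×26)×10 = 3680 mm²; tension across gage: (59 − 1×26)×10 = 330 mm². R_n = min(0.6×450×3680, 0.6×345×5500) + 1.0×450×330 = min(993.6, 1138.5) + 148.5 = 1142.1 kN. φR_n = 0.75 × 1142.1 = 856.6 kN.
Tension rupture (net): A_n = (185 − 2×26)×10 = 1330 mm² (U = 1.0, A_e = A_n). φR_n = 0.75 × 450 × 1330 = 448.9 kN.
Governing: min(848.5, 1328.4, 574.4, 856.6, 448.9) = 448.9 kN → net-section rupture.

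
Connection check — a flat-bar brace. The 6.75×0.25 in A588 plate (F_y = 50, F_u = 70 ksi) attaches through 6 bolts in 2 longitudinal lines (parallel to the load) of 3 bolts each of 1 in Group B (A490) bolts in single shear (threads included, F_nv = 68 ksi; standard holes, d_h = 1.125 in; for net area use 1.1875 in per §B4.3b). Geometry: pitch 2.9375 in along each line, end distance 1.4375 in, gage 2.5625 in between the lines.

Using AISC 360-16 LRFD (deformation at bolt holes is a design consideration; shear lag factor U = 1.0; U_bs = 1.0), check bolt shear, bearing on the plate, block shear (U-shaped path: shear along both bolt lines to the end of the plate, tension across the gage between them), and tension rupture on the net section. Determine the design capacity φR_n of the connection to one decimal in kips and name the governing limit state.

57.4 kips (net-section rupture governs)

Bolt shear: A_b = π(1)²/4 = 0.7854 in². φR_n = 0.75 × 68 × 0.7854 × 6 × 1 = 240.3 kips.
Bearing (0.25 in plate, F_u = 70 ksi): end bolts L_c = 1.4375 − 1.125/2 = 0.875, R_n = min(1.2×0.875×0.25×70, 2.4×1×0.25×70) = 18.375 kips/bolt; interior L_c = 2.9375 − 1.125 = 1.8125, R_n = 38.063 kips/bolt. φR_n = 0.75 × (2×18.375 + 4×38.063) = 141.8 kips.
Block shear: shear path 2×[1.4375+2×2.9375] = 2×7.3125 in, A_gv = 3.6563, A_nv = 2×(7.3125 − 2.5×1.1875)×0.25 = 2.1719 in²; tension across gage: (2.5625 − 1×1.1875)×0.25 = 0.34375 in². R_n = min(0.6×70×2.1719, 0.6×50×3.6563) + 1.0×70×0.34375 = min(91.22, 109.69) + 24.063 = 115.28 kips. φR_n = 0.75 × 115.28 = 86.5 kips.
Tension rupture (net): A_n = (6.75 − 2×1.1875)×0.25 = 1.0938 in² (U = 1.0, A_e = A_n). φR_n = 0.75 × 70 × 1.0938 = 57.4 kips.
Governing: min(240.3, 141.8, 86.5, 57.4) = 57.4 kips → net-section rupture.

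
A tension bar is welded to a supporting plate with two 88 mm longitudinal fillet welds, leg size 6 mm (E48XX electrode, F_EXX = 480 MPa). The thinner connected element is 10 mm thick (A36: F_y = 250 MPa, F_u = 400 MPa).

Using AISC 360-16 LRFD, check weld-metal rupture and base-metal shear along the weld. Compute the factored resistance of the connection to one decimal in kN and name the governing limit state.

161.3 kN (weld metal governs)

Weld metal: throat = 0.707×6 = 4.242 mm, L = 2×88 = 176 mm. φR_n = 0.75 × 0.6 × 480 × 4.242 × 176 = 161.3 kN.
Base metal shear (10 mm plate): yield φR_n = 1.0×0.6×250×10×176 = 264.0 kN; rupture φR_n = 0.75×0.6×400×10×176 = 316.8 kN; take 264.0 kN (yield).
Governing: min(161.3, 264.0) = 161.3 kN → weld metal.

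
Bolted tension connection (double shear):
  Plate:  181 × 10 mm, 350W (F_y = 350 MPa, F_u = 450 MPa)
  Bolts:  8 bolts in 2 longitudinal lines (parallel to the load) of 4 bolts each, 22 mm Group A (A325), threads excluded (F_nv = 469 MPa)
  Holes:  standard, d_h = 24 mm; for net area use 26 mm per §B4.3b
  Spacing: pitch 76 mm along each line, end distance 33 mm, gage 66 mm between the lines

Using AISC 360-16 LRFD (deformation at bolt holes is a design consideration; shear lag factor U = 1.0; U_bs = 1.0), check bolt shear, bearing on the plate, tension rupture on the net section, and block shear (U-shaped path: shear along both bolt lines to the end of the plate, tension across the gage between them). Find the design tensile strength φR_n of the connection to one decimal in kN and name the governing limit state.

435.4 kN (net-section rupture governs)

Bolt shear: A_b = π(22)²/4 = 380.13 mm². φR_n = 0.75 × 469 × 380.13 × 8 × 2 = 2139.4 kN.
Bearing (10 mm plate, F_u = 450 MPa): end bolts L_c = 33 − 24/2 = 21, R_n = min(1.2×21×10×450, 2.4×22×10×450) = 113.4 kN/bolt; interior L_c = 76 − 24 = 52, R_n = 237.6 kN/bolt. φR_n = 0.75 × (2×113.4 + 6×237.6) = 1239.3 kN.
Tension rupture (net): A_n = (181 − 2×26)×10 = 1290 mm² (U = 1.0, A_e = A_n). φR_n = 0.75 × 450 × 1290 = 435.4 kN.
Block shear: shear path 2×[33+3×76] = 2×261 mm, A_gv = 5220, A_nv = 2×(261 − 3.5×26)×10 = 3400 mm²; tension across gage: (66 − 1×26)×10 = 400 mm². R_n = min(0.6×450×3400, 0.6×350×5220) + 1.0×450×400 = min(918, 1096.2) + 180 = 1098 kN. φR_n = 0.75 × 1098 = 823.5 kN.
Governing: min(2139.4, 1239.3, 435.4, 823.5) = 435.4 kN → net-section rupture.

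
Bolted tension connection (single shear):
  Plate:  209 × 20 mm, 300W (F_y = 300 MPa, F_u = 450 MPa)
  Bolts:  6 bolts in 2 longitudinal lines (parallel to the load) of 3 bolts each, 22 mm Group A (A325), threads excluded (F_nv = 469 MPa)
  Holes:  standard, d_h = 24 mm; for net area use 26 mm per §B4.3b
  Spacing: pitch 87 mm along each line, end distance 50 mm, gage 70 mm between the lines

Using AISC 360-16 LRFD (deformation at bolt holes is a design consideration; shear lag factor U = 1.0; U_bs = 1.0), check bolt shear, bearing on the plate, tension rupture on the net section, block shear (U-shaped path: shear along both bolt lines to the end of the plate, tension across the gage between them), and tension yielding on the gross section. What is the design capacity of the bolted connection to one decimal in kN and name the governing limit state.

Bolt shear: A_b = π(22)²/4 = 380.13 mm². φR_n = 0.75 × 469 × 380.13 × 6 × 1 = 802.3 kN.
Bearing (20 mm plate, F_u = 450 MPa): end bolts L_c = 50 − 24/2 = 38, R_n = min(1.2×38×20×450, 2.4×22×20×450) = 410.4 kN/bolt; interior L_c = 87 − 24 = 63, R_n = 475.2 kN/bolt. φR_n = 0.75 × (2×410.4 + 4×475.2) = 2041.2 kN.
Tension rupture (net): A_n = (209 − 2×26)×20 = 3140 mm² (U = 1.0, A_e = A_n). φR_n = 0.75 × 450 × 3140 = 1059.8 kN.
Block shear: shear path 2×[50+2×87] = 2×224 mm, A_gv = 8960, A_nv = 2×(224 − 2.5×26)×20 = 6360 mm²; tension across gage: (70 − 1×26)×20 = 880 mm². R_n = min(0.6×450×6360, 0.6×300×8960) + 1.0×450×880 = min(1717.2, 1612.8) + 396 = 2008.8 kN. φR_n = 0.75 × 2008.8 = 1506.6 kN.
Tension yield (gross): A_g = 209×20 = 4180 mm². φR_n = 0.90 × 300 × 4180 = 1128.6 kN.
Governing: min(802.3, 2041.2, 1059.8, 1506.6, 1128.6) = 802.3 kN → bolt shear.

802.3 kN (bolt shear governs)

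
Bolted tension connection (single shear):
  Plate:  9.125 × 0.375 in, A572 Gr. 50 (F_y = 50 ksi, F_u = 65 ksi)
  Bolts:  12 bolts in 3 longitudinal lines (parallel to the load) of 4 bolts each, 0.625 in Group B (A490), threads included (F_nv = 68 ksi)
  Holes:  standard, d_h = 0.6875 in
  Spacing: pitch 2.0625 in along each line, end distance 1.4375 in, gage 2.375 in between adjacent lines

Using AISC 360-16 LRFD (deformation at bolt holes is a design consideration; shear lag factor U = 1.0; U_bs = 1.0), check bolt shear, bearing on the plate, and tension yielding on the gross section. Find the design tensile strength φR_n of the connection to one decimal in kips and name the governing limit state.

Bolt shear: A_b = π(0.625)²/4 = 0.3068 in². φR_n = 0.75 × 68 × 0.3068 × 12 × 1 = 187.8 kips.
Bearing (0.375 in plate, F_u = 65 ksi): end bolts L_c = 1.4375 − 0.6875/2 = 1.09375, R_n = min(1.2×1.09375×0.375×65, 2.4×0.625×0.375×65) = 31.992 kips/bolt; interior L_c = 2.0625 − 0.6875 = 1.375, R_n = 36.563 kips/bolt. φR_n = 0.75 × (3×31.992 + 9×36.563) = 318.8 kips.
Tension yield (gross): A_g = 9.125×0.375 = 3.4219 in². φR_n = 0.90 × 50 × 3.4219 = 154.0 kips.
Governing: min(187.8, 318.8, 154.0) = 154.0 kips → gross-section yield.

154.0 kips (gross-section yield governs)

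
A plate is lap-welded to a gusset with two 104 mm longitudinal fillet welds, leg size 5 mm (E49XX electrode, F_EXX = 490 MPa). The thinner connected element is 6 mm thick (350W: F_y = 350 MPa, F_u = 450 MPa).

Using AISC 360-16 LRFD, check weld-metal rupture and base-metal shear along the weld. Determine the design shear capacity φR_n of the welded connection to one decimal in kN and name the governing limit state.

Weld metal: throat = 0.707×5 = 3.535 mm, L = 2×104 = 208 mm. φR_n = 0.75 × 0.6 × 490 × 3.535 × 208 = 162.1 kN.
Base metal shear (6 mm plate): yield φR_n = 1.0×0.6×350×6×208 = 262.1 kN; rupture φR_n = 0.75×0.6×450×6×208 = 252.7 kN; take 252.7 kN (rupture).
Governing: min(162.1, 252.7) = 162.1 kN → weld metal.

162.1 kN (weld metal governs)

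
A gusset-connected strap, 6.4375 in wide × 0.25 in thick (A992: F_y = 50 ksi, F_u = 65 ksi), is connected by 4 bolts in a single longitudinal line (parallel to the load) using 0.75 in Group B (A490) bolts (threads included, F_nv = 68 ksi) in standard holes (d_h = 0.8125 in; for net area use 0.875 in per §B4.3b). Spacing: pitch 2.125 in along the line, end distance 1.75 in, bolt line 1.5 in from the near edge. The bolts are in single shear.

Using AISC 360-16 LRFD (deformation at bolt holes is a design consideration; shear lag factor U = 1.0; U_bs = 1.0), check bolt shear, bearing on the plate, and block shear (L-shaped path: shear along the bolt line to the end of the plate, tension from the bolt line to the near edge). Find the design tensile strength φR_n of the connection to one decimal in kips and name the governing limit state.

Bolt shear: A_b = π(0.75)²/4 = 0.44179 in². φR_n = 0.75 × 68 × 0.44179 × 4 × 1 = 90.1 kips.
Bearing (0.25 in plate, F_u = 65 ksi): end bolts L_c = 1.75 − 0.8125/2 = 1.34375, R_n = min(1.2×1.34375×0.25×65, 2.4×0.75×0.25×65) = 26.203 kips/bolt; interior L_c = 2.125 − 0.8125 = 1.3125, R_n = 25.594 kips/bolt. φR_n = 0.75 × (1×26.203 + 3×25.594) = 77.2 kips.
Block shear: shear path 1×[1.75+3×2.125] = 1×8.125 in, A_gv = 2.0313, A_nv = 1×(8.125 − 3.5×0.875)×0.25 = 1.2656 in²; tension to near edge: (1.5 − 0.5×0.875)×0.25 = 0.26563 in². R_n = min(0.6×65×1.2656, 0.6×50×2.0313) + 1.0×65×0.26563 = min(49.358, 60.939) + 17.266 = 66.624 kips. φR_n = 0.75 × 66.624 = 50.0 kips.
Governing: min(90.1, 77.2, 50.0) = 50.0 kips → block shear.

50.0 kips (block shear governs)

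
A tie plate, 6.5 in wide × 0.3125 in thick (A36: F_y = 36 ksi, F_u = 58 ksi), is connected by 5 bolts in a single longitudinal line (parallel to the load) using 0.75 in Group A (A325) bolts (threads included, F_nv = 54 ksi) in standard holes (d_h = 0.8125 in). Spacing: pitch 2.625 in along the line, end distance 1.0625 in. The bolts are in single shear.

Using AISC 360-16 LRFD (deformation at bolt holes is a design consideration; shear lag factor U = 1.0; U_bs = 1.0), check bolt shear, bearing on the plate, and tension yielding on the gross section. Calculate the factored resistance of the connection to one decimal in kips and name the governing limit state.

65.8 kips (gross-section yield governs)

Bolt shear: A_b = π(0.75)²/4 = 0.44179 in². φR_n = 0.75 × 54 × 0.44179 × 5 × 1 = 89.5 kips.
Bearing (0.3125 in plate, F_u = 58 ksi): end bolts L_c = 1.0625 − 0.8125/2 = 0.65625, R_n = min(1.2×0.65625×0.3125×58, 2.4×0.75×0.3125×58) = 14.273 kips/bolt; interior L_c = 2.625 − 0.8125 = 1.8125, R_n = 32.625 kips/bolt. φR_n = 0.75 × (1×14.273 + 4×32.625) = 108.6 kips.
Tension yield (gross): A_g = 6.5×0.3125 = 2.0313 in². φR_n = 0.90 × 36 × 2.0313 = 65.8 kips.
Governing: min(89.5, 108.6, 65.8) = 65.8 kips → gross-section yield.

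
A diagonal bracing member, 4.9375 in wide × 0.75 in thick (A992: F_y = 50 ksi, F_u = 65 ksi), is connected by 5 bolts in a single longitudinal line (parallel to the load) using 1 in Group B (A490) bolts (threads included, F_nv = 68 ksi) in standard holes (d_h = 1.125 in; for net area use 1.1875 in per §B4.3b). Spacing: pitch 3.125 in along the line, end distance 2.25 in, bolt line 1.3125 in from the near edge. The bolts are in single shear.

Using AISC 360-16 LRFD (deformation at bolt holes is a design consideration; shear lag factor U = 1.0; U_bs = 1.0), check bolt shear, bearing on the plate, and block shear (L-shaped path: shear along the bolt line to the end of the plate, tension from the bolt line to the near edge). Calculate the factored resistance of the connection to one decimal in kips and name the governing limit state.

200.3 kips (bolt shear governs)

Bolt shear: A_b = π(1)²/4 = 0.7854 in². φR_n = 0.75 × 68 × 0.7854 × 5 × 1 = 200.3 kips.
Bearing (0.75 in plate, F_u = 65 ksi): end bolts L_c = 2.25 − 1.125/2 = 1.6875, R_n = min(1.2×1.6875×0.75×65, 2.4×1×0.75×65) = 98.719 kips/bolt; interior L_c = 3.125 − 1.125 = 2, R_n = 117 kips/bolt. φR_n = 0.75 × (1×98.719 + 4×117) = 425.0 kips.
Block shear: shear path 1×[2.25+4×3.125] = 1×14.75 in, A_gv = 11.063, A_nv = 1×(14.75 − 4.5×1.1875)×0.75 = 7.0547 in²; tension to near edge: (1.3125 − 0.5×1.1875)×0.75 = 0.53906 in². R_n = min(0.6×65×7.0547, 0.6×50×11.063) + 1.0×65×0.53906 = min(275.13, 331.89) + 35.039 = 310.17 kips. φR_n = 0.75 × 310.17 = 232.6 kips.
Governing: min(200.3, 425.0, 232.6) = 200.3 kips → bolt shear.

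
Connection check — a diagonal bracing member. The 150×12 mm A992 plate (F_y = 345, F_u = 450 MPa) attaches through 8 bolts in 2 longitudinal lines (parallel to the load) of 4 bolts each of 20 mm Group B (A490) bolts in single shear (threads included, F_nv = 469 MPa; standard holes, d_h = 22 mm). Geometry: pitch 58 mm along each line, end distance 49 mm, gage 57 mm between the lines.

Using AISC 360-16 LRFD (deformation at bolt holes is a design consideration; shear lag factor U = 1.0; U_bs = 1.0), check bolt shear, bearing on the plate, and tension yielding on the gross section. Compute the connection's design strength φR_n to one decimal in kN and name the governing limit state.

558.9 kN (gross-section yield governs)

Bolt shear: A_b = π(20)²/4 = 314.16 mm². φR_n = 0.75 × 469 × 314.16 × 8 × 1 = 884.0 kN.
Bearing (12 mm plate, F_u = 450 MPa): end bolts L_c = 49 − 22/2 = 38, R_n = min(1.2×38×12×450, 2.4×20×12×450) = 246.24 kN/bolt; interior L_c = 58 − 22 = 36, R_n = 233.28 kN/bolt. φR_n = 0.75 × (2×246.24 + 6×233.28) = 1419.1 kN.
Tension yield (gross): A_g = 150×12 = 1800 mm². φR_n = 0.90 × 345 × 1800 = 558.9 kN.
Governing: min(884.0, 1419.1, 558.9) = 558.9 kN → gross-section yield.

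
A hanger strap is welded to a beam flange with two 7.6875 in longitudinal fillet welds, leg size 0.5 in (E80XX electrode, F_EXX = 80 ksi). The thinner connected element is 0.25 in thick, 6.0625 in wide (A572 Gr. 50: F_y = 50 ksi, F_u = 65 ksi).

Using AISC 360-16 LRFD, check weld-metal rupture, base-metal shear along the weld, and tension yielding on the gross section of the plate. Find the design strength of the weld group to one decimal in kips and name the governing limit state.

Weld metal: throat = 0.707×0.5 = 0.3535 in, L = 2×7.6875 = 15.375 in. φR_n = 0.75 × 0.6 × 80 × 0.3535 × 15.375 = 195.7 kips.
Base metal shear (0.25 in plate): yield φR_n = 1.0×0.6×50×0.25×15.375 = 115.3 kips; rupture φR_n = 0.75×0.6×65×0.25×15.375 = 112.4 kips; take 112.4 kips (rupture).
Tension yield (gross): A_g = 6.0625×0.25 = 1.5156 in². φR_n = 0.90 × 50 × 1.5156 = 68.2 kips.
Governing: min(195.7, 112.4, 68.2) = 68.2 kips → gross-section yield.

68.2 kips (gross-section yield governs)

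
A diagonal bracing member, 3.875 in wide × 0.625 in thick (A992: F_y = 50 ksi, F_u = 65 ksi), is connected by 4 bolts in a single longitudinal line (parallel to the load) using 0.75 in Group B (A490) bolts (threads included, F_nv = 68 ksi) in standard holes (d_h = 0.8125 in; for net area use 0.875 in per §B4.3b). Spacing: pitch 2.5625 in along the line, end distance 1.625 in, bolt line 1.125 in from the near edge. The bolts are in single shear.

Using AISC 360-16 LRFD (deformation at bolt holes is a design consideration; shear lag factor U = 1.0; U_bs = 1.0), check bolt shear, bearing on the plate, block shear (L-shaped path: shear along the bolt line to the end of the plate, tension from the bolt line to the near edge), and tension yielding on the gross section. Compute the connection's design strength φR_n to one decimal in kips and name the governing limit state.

Bolt shear: A_b = π(0.75)²/4 = 0.44179 in². φR_n = 0.75 × 68 × 0.44179 × 4 × 1 = 90.1 kips.
Bearing (0.625 in plate, F_u = 65 ksi): end bolts L_c = 1.625 − 0.8125/2 = 1.21875, R_n = min(1.2×1.21875×0.625×65, 2.4×0.75×0.625×65) = 59.414 kips/bolt; interior L_c = 2.5625 − 0.8125 = 1.75, R_n = 73.125 kips/bolt. φR_n = 0.75 × (1×59.414 + 3×73.125) = 209.1 kips.
Block shear: shear path 1×[1.625+3×2.5625] = 1×9.3125 in, A_gv = 5.8203, A_nv = 1×(9.3125 − 3.5×0.875)×0.625 = 3.9063 in²; tension to near edge: (1.125 − 0.5×0.875)×0.625 = 0.42969 in². R_n = min(0.6×65×3.9063, 0.6×50×5.8203) + 1.0×65×0.42969 = min(152.35, 174.61) + 27.93 = 180.28 kips. φR_n = 0.75 × 180.28 = 135.2 kips.
Tension yield (gross): A_g = 3.875×0.625 = 2.4219 in². φR_n = 0.90 × 50 × 2.4219 = 109.0 kips.
Governing: min(90.1, 209.1, 135.2, 109.0) = 90.1 kips → bolt shear.

90.1 kips (bolt shear governs)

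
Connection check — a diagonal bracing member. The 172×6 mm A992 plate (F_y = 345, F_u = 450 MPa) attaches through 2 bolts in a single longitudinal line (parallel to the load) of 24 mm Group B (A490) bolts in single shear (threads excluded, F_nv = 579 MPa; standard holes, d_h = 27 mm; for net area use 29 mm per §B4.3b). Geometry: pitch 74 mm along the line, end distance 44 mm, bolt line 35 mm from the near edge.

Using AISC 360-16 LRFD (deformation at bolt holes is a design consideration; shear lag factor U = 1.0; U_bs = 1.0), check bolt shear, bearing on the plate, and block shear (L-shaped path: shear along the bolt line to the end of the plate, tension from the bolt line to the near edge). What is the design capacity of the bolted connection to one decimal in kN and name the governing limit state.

132.0 kN (block shear governs)

Bolt shear: A_b = π(24)²/4 = 452.39 mm². φR_n = 0.75 × 579 × 452.39 × 2 × 1 = 392.9 kN.
Bearing (6 mm plate, F_u = 450 MPa): end bolts L_c = 44 − 27/2 = 30.5, R_n = min(1.2×30.5×6×450, 2.4×24×6×450) = 98.82 kN/bolt; interior L_c = 74 − 27 = 47, R_n = 152.28 kN/bolt. φR_n = 0.75 × (1×98.82 + 1×152.28) = 188.3 kN.
Block shear: shear path 1×[44+1×74] = 1×118 mm, A_gv = 708, A_nv = 1×(118 − 1.5×29)×6 = 447 mm²; tension to near edge: (35 − 0.5×29)×6 = 123 mm². R_n = min(0.6×450×447, 0.6×345×708) + 1.0×450×123 = min(120.69, 146.56) + 55.35 = 176.04 kN. φR_n = 0.75 × 176.04 = 132.0 kN.
Governing: min(392.9, 188.3, 132.0) = 132.0 kN → block shear.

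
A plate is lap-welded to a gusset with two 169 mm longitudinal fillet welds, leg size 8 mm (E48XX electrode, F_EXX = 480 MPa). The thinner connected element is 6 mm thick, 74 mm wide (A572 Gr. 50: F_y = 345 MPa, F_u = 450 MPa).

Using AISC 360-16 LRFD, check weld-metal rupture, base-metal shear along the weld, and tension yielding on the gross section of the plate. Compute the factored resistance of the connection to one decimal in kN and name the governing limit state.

Weld metal: throat = 0.707×8 = 5.656 mm, L = 2×169 = 338 mm. φR_n = 0.75 × 0.6 × 480 × 5.656 × 338 = 412.9 kN.
Base metal shear (6 mm plate): yield φR_n = 1.0×0.6×345×6×338 = 419.8 kN; rupture φR_n = 0.75×0.6×450×6×338 = 410.7 kN; take 410.7 kN (rupture).
Tension yield (gross): A_g = 74×6 = 444 mm². φR_n = 0.90 × 345 × 444 = 137.9 kN.
Governing: min(412.9, 410.7, 137.9) = 137.9 kN → gross-section yield.

137.9 kN (gross-section yield governs)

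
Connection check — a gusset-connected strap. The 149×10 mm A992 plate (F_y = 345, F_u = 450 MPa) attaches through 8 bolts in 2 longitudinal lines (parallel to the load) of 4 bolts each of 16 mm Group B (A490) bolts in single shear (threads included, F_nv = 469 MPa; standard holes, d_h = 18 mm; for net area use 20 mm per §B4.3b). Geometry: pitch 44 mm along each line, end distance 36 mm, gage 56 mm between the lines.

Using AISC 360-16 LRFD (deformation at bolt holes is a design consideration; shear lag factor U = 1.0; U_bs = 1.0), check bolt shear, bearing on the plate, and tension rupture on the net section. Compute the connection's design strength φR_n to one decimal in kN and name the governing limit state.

Bolt shear: A_b = π(16)²/4 = 201.06 mm². φR_n = 0.75 × 469 × 201.06 × 8 × 1 = 565.8 kN.
Bearing (10 mm plate, F_u = 450 MPa): end bolts L_c = 36 − 18/2 = 27, R_n = min(1.2×27×10×450, 2.4×16×10×450) = 145.8 kN/bolt; interior L_c = 44 − 18 = 26, R_n = 140.4 kN/bolt. φR_n = 0.75 × (2×145.8 + 6×140.4) = 850.5 kN.
Tension rupture (net): A_n = (149 − 2×20)×10 = 1090 mm² (U = 1.0, A_e = A_n). φR_n = 0.75 × 450 × 1090 = 367.9 kN.
Governing: min(565.8, 850.5, 367.9) = 367.9 kN → net-section rupture.

367.9 kN (net-section rupture governs)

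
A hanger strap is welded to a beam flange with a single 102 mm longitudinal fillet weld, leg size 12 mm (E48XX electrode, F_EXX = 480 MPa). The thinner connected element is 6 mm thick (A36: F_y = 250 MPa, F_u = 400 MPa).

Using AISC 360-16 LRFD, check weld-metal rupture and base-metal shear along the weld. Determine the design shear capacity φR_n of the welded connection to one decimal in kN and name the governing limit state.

91.8 kN (base-metal shear governs)

Weld metal: throat = 0.707×12 = 8.484 mm, L = 102 mm. φR_n = 0.75 × 0.6 × 480 × 8.484 × 102 = 186.9 kN.
Base metal shear (6 mm plate): yield φR_n = 1.0×0.6×250×6×102 = 91.8 kN; rupture φR_n = 0.75×0.6×400×6×102 = 110.2 kN; take 91.8 kN (yield).
Governing: min(186.9, 91.8) = 91.8 kN → base-metal shear.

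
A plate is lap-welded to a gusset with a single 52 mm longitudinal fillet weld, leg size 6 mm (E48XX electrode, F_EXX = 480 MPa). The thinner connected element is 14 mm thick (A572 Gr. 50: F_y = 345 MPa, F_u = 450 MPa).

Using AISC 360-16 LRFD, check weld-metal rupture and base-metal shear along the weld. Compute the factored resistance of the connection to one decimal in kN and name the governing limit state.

47.6 kN (weld metal governs)

Weld metal: throat = 0.707×6 = 4.242 mm, L = 52 mm. φR_n = 0.75 × 0.6 × 480 × 4.242 × 52 = 47.6 kN.
Base metal shear (14 mm plate): yield φR_n = 1.0×0.6×345×14×52 = 150.7 kN; rupture φR_n = 0.75×0.6×450×14×52 = 147.4 kN; take 147.4 kN (rupture).
Governing: min(47.6, 147.4) = 47.6 kN → weld metal.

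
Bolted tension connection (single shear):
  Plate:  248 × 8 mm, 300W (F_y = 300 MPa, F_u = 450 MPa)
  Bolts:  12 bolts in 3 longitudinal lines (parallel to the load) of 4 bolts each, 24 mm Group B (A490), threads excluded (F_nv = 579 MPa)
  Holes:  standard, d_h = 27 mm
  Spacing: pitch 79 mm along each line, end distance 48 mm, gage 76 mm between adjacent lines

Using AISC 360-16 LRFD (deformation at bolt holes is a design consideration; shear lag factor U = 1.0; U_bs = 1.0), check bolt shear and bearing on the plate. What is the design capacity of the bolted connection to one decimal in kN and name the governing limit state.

Bolt shear: A_b = π(24)²/4 = 452.39 mm². φR_n = 0.75 × 579 × 452.39 × 12 × 1 = 2357.4 kN.
Bearing (8 mm plate, F_u = 450 MPa): end bolts L_c = 48 − 27/2 = 34.5, R_n = min(1.2×34.5×8×450, 2.4×24×8×450) = 149.04 kN/bolt; interior L_c = 79 − 27 = 52, R_n = 207.36 kN/bolt. φR_n = 0.75 × (3×149.04 + 9×207.36) = 1735.0 kN.
Governing: min(2357.4, 1735.0) = 1735.0 kN → bearing.

1735.0 kN (bearing governs)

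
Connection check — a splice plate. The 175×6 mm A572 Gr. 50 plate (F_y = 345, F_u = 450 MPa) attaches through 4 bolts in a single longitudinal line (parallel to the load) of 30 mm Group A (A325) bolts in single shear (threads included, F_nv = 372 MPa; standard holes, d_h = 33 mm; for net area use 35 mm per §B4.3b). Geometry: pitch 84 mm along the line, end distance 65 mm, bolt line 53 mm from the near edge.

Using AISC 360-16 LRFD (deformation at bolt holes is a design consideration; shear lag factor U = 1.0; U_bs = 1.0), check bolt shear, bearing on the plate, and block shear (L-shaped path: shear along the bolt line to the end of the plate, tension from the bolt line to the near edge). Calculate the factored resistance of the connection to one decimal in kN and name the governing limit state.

308.2 kN (block shear governs)

Bolt shear: A_b = π(30)²/4 = 706.86 mm². φR_n = 0.75 × 372 × 706.86 × 4 × 1 = 788.9 kN.
Bearing (6 mm plate, F_u = 450 MPa): end bolts L_c = 65 − 33/2 = 48.5, R_n = min(1.2×48.5×6×450, 2.4×30×6×450) = 157.14 kN/bolt; interior L_c = 84 − 33 = 51, R_n = 165.24 kN/bolt. φR_n = 0.75 × (1×157.14 + 3×165.24) = 489.6 kN.
Block shear: shear path 1×[65+3×84] = 1×317 mm, A_gv = 1902, A_nv = 1×(317 − 3.5×35)×6 = 1167 mm²; tension to near edge: (53 − 0.5×35)×6 = 213 mm². R_n = min(0.6×450×1167, 0.6×345×1902) + 1.0×450×213 = min(315.09, 393.71) + 95.85 = 410.94 kN. φR_n = 0.75 × 410.94 = 308.2 kN.
Governing: min(788.9, 489.6, 308.2) = 308.2 kN → block shear.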